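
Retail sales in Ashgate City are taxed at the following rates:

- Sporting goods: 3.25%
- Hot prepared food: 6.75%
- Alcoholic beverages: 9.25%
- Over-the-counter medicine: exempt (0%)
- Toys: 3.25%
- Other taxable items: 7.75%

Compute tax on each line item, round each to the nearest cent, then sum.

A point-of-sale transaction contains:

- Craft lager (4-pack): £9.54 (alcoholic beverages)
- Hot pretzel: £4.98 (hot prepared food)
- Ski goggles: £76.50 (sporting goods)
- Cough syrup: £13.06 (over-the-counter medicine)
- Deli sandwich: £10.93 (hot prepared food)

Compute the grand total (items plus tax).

£119.46

Craft lager (4-pack) £9.54: alcoholic beverages → 9.25% → £0.88
Hot pretzel £4.98: hot prepared food → 6.75% → £0.34
Ski goggles £76.50: sporting goods → 3.25% → £2.49
Cough syrup £13.06: over-the-counter medicine → 0% → £0.00
Deli sandwich £10.93: hot prepared food → 6.75% → £0.74
Subtotal = £115.01; tax = £4.45; total due = £119.46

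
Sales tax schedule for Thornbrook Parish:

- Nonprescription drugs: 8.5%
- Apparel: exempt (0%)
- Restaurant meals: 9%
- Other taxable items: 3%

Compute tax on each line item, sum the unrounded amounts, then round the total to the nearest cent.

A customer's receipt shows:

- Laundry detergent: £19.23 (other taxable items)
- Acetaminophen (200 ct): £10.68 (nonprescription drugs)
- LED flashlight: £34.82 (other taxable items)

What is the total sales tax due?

Laundry detergent £19.23: other taxable items → 3% → £0.5769
Acetaminophen (200 ct) £10.68: nonprescription drugs → 8.5% → £0.9078
LED flashlight £34.82: other taxable items → 3% → £1.0446
Unrounded tax sum = £2.5293 → £2.53

£2.53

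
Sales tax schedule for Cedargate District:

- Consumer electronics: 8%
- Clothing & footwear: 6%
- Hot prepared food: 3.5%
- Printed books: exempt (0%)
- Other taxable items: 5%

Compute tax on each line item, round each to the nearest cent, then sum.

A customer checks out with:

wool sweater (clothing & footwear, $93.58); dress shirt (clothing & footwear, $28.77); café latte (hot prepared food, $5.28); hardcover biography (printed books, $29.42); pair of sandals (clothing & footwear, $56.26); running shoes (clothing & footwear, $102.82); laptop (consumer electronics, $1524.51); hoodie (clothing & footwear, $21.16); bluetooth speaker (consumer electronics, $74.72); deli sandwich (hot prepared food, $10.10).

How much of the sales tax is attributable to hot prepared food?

Café latte $5.28: hot prepared food → 3.5% → $0.18
Deli sandwich $10.10: hot prepared food → 3.5% → $0.35
Tax on hot prepared food = $0.18 + $0.35 = $0.53

$0.53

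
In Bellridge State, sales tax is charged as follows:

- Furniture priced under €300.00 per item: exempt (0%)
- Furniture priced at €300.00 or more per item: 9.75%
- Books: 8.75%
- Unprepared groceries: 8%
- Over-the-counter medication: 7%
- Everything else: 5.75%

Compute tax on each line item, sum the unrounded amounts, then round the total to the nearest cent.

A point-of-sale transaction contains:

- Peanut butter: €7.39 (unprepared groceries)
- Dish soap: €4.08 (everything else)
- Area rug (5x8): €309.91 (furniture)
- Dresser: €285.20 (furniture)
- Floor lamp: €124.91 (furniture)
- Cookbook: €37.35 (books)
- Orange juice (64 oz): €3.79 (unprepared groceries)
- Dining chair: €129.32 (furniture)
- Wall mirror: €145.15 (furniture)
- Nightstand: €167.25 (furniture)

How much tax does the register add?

€34.61

Peanut butter €7.39: unprepared groceries → 8% → €0.5912
Dish soap €4.08: everything else → 5.75% → €0.2346
Area rug (5x8) €309.91: furniture, €300.00 or more → 9.75% → €30.216225
Dresser €285.20: furniture, under €300.00 → 0% → €0.00
Floor lamp €124.91: furniture, under €300.00 → 0% → €0.00
Cookbook €37.35: books → 8.75% → €3.268125
Orange juice (64 oz) €3.79: unprepared groceries → 8% → €0.3032
Dining chair €129.32: furniture, under €300.00 → 0% → €0.00
Wall mirror €145.15: furniture, under €300.00 → 0% → €0.00
Nightstand €167.25: furniture, under €300.00 → 0% → €0.00
Unrounded tax sum = €34.61335 → €34.61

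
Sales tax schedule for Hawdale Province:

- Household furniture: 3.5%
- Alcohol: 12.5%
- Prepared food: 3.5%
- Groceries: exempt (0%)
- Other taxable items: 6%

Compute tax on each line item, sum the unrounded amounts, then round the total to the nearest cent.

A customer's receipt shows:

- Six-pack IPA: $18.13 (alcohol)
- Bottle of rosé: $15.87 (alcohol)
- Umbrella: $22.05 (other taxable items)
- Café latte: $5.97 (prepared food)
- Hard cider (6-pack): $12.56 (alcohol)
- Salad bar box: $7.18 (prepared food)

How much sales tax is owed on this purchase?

Six-pack IPA $18.13: alcohol → 12.5% → $2.26625
Bottle of rosé $15.87: alcohol → 12.5% → $1.98375
Umbrella $22.05: other taxable items → 6% → $1.323
Café latte $5.97: prepared food → 3.5% → $0.20895
Hard cider (6-pack) $12.56: alcohol → 12.5% → $1.57
Salad bar box $7.18: prepared food → 3.5% → $0.2513
Unrounded tax sum = $7.60325 → $7.60

$7.60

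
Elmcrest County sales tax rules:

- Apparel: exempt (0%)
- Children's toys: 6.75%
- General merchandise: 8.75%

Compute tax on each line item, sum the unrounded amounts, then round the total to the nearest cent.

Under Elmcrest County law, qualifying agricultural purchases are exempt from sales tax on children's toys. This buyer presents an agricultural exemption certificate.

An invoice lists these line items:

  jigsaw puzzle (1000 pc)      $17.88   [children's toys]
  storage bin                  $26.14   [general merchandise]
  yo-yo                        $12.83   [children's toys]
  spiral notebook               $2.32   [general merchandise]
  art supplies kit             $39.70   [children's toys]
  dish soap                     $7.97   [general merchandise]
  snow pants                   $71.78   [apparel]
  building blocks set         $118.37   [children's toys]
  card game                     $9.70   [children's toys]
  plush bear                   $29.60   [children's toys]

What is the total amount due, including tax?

Jigsaw puzzle (1000 pc) $17.88: children's toys, buyer-exempt → 0% → $0.00
Storage bin $26.14: general merchandise → 8.75% → $2.28725
Yo-yo $12.83: children's toys, buyer-exempt → 0% → $0.00
Spiral notebook $2.32: general merchandise → 8.75% → $0.203
Art supplies kit $39.70: children's toys, buyer-exempt → 0% → $0.00
Dish soap $7.97: general merchandise → 8.75% → $0.697375
Snow pants $71.78: apparel → 0% → $0.00
Building blocks set $118.37: children's toys, buyer-exempt → 0% → $0.00
Card game $9.70: children's toys, buyer-exempt → 0% → $0.00
Plush bear $29.60: children's toys, buyer-exempt → 0% → $0.00
Subtotal = $336.29; unrounded tax = $3.187625 → $3.19; total due = $339.48

$339.48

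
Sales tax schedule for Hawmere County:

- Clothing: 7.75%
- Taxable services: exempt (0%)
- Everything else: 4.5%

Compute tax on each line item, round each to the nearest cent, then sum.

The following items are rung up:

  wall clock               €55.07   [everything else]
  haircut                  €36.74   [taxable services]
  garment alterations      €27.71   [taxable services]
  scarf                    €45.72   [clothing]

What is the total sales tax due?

€6.02

Wall clock €55.07: everything else → 4.5% → €2.48
Haircut €36.74: taxable services → 0% → €0.00
Garment alterations €27.71: taxable services → 0% → €0.00
Scarf €45.72: clothing → 7.75% → €3.54
Total tax = €2.48 + €3.54 = €6.02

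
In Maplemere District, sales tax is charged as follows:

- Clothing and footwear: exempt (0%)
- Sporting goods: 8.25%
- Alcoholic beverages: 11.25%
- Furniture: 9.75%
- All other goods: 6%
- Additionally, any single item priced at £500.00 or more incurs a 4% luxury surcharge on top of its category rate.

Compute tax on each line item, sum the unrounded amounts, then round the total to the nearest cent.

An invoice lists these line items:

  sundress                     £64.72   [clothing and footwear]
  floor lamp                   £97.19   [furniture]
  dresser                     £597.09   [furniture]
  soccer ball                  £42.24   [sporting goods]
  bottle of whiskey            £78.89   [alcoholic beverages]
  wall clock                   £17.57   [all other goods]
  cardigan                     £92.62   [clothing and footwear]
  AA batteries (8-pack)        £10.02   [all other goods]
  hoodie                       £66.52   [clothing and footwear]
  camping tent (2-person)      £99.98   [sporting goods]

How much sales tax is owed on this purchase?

£113.84

Sundress £64.72: clothing and footwear → 0% → £0.00
Floor lamp £97.19: furniture → 9.75% → £9.476025
Dresser £597.09: furniture → 9.75% + 4% surcharge = 13.75% → £82.099875
Soccer ball £42.24: sporting goods → 8.25% → £3.4848
Bottle of whiskey £78.89: alcoholic beverages → 11.25% → £8.875125
Wall clock £17.57: all other goods → 6% → £1.0542
Cardigan £92.62: clothing and footwear → 0% → £0.00
AA batteries (8-pack) £10.02: all other goods → 6% → £0.6012
Hoodie £66.52: clothing and footwear → 0% → £0.00
Camping tent (2-person) £99.98: sporting goods → 8.25% → £8.24835
Unrounded tax sum = £113.839575 → £113.84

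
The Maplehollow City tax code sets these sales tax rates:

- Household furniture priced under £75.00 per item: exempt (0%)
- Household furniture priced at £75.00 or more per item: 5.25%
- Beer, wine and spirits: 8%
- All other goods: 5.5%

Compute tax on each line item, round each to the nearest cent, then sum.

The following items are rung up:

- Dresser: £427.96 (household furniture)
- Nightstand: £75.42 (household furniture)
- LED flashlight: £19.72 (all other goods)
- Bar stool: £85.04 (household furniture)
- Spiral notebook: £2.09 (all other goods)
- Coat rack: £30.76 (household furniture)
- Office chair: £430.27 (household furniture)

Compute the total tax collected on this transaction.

£54.67

Dresser £427.96: household furniture, £75.00 or more → 5.25% → £22.47
Nightstand £75.42: household furniture, £75.00 or more → 5.25% → £3.96
LED flashlight £19.72: all other goods → 5.5% → £1.08
Bar stool £85.04: household furniture, £75.00 or more → 5.25% → £4.46
Spiral notebook £2.09: all other goods → 5.5% → £0.11
Coat rack £30.76: household furniture, under £75.00 → 0% → £0.00
Office chair £430.27: household furniture, £75.00 or more → 5.25% → £22.59
Total tax = £22.47 + £3.96 + £1.08 + £4.46 + £0.11 + £22.59 = £54.67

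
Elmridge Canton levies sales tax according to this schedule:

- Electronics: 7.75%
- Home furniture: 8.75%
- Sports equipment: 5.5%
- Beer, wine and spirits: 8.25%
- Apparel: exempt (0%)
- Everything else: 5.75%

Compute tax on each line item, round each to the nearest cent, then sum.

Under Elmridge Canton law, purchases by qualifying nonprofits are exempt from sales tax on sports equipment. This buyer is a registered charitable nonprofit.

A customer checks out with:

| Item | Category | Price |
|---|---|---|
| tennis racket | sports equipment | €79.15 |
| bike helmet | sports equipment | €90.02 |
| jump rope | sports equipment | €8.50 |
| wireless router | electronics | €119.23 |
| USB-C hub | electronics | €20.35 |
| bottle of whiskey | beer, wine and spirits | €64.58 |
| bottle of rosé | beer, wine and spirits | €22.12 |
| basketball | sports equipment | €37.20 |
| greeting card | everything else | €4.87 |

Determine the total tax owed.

Tennis racket €79.15: sports equipment, buyer-exempt → 0% → €0.00
Bike helmet €90.02: sports equipment, buyer-exempt → 0% → €0.00
Jump rope €8.50: sports equipment, buyer-exempt → 0% → €0.00
Wireless router €119.23: electronics → 7.75% → €9.24
USB-C hub €20.35: electronics → 7.75% → €1.58
Bottle of whiskey €64.58: beer, wine and spirits → 8.25% → €5.33
Bottle of rosé €22.12: beer, wine and spirits → 8.25% → €1.82
Basketball €37.20: sports equipment, buyer-exempt → 0% → €0.00
Greeting card €4.87: everything else → 5.75% → €0.28
Total tax = €9.24 + €1.58 + €5.33 + €1.82 + €0.28 = €18.25

€18.25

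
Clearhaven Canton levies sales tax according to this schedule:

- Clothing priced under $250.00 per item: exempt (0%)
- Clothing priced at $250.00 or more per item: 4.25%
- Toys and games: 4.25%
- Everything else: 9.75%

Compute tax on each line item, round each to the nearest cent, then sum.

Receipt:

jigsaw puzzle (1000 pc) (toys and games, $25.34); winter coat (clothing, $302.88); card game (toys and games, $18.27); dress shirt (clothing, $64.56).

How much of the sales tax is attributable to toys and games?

$1.86

Jigsaw puzzle (1000 pc) $25.34: toys and games → 4.25% → $1.08
Card game $18.27: toys and games → 4.25% → $0.78
Tax on toys and games = $1.08 + $0.78 = $1.86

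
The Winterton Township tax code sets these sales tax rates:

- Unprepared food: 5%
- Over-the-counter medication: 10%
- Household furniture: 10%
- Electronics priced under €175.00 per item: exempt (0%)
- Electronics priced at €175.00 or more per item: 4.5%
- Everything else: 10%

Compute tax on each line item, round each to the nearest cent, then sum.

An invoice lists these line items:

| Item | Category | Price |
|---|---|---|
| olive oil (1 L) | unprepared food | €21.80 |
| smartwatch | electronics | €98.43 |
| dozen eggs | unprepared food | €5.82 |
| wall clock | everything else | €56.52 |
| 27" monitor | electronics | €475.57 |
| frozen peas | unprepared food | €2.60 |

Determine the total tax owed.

€28.56

Olive oil (1 L) €21.80: unprepared food → 5% → €1.09
Smartwatch €98.43: electronics, under €175.00 → 0% → €0.00
Dozen eggs €5.82: unprepared food → 5% → €0.29
Wall clock €56.52: everything else → 10% → €5.65
27" monitor €475.57: electronics, €175.00 or more → 4.5% → €21.40
Frozen peas €2.60: unprepared food → 5% → €0.13
Total tax = €1.09 + €0.29 + €5.65 + €21.40 + €0.13 = €28.56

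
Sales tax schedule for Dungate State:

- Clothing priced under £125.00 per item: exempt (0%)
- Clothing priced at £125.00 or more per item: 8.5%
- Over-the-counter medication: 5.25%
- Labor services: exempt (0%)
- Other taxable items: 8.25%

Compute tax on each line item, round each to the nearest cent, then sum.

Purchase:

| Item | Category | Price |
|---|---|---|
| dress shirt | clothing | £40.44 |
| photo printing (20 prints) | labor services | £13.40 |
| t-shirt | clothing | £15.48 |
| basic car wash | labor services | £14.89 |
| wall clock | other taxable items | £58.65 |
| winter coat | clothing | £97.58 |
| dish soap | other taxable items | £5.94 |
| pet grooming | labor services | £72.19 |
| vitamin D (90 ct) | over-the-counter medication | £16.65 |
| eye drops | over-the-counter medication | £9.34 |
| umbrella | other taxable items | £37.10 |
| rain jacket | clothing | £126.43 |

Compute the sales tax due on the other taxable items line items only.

Wall clock £58.65: other taxable items → 8.25% → £4.84
Dish soap £5.94: other taxable items → 8.25% → £0.49
Umbrella £37.10: other taxable items → 8.25% → £3.06
Tax on other taxable items = £4.84 + £0.49 + £3.06 = £8.39

£8.39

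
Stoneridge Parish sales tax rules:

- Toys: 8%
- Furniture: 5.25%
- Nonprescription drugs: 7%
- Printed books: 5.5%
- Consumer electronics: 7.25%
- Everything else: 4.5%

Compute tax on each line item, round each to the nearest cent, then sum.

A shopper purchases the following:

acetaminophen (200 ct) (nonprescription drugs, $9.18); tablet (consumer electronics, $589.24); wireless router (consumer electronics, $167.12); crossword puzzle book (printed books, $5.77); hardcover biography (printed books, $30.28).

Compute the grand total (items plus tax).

$859.06

Acetaminophen (200 ct) $9.18: nonprescription drugs → 7% → $0.64
Tablet $589.24: consumer electronics → 7.25% → $42.72
Wireless router $167.12: consumer electronics → 7.25% → $12.12
Crossword puzzle book $5.77: printed books → 5.5% → $0.32
Hardcover biography $30.28: printed books → 5.5% → $1.67
Subtotal = $801.59; tax = $57.47; total due = $859.06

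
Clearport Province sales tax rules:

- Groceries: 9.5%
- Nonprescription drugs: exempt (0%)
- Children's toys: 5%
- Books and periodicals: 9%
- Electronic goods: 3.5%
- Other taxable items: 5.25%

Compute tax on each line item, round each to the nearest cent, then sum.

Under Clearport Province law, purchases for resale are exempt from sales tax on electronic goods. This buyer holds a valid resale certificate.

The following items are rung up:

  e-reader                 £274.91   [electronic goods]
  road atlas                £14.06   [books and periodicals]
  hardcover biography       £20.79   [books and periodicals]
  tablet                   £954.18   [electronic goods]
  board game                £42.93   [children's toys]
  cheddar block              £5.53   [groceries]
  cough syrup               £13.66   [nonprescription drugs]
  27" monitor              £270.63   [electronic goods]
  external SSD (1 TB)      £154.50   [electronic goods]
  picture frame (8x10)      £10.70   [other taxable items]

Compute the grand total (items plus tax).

£1768.27

E-reader £274.91: electronic goods, buyer-exempt → 0% → £0.00
Road atlas £14.06: books and periodicals → 9% → £1.27
Hardcover biography £20.79: books and periodicals → 9% → £1.87
Tablet £954.18: electronic goods, buyer-exempt → 0% → £0.00
Board game £42.93: children's toys → 5% → £2.15
Cheddar block £5.53: groceries → 9.5% → £0.53
Cough syrup £13.66: nonprescription drugs → 0% → £0.00
27" monitor £270.63: electronic goods, buyer-exempt → 0% → £0.00
External SSD (1 TB) £154.50: electronic goods, buyer-exempt → 0% → £0.00
Picture frame (8x10) £10.70: other taxable items → 5.25% → £0.56
Subtotal = £1761.89; tax = £6.38; total due = £1768.27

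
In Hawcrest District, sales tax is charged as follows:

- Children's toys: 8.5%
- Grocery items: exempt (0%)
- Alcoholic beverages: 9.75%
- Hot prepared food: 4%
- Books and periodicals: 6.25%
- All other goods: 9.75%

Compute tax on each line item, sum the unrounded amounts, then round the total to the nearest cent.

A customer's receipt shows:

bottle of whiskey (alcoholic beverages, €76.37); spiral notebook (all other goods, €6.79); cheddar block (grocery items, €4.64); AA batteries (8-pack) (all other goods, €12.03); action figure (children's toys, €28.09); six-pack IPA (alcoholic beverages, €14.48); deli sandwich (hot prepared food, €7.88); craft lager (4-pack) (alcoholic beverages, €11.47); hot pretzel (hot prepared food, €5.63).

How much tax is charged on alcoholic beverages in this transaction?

€9.98

Bottle of whiskey €76.37: alcoholic beverages → 9.75% → €7.446075
Six-pack IPA €14.48: alcoholic beverages → 9.75% → €1.4118
Craft lager (4-pack) €11.47: alcoholic beverages → 9.75% → €1.118325
Tax on alcoholic beverages: unrounded sum = €9.9762 → €9.98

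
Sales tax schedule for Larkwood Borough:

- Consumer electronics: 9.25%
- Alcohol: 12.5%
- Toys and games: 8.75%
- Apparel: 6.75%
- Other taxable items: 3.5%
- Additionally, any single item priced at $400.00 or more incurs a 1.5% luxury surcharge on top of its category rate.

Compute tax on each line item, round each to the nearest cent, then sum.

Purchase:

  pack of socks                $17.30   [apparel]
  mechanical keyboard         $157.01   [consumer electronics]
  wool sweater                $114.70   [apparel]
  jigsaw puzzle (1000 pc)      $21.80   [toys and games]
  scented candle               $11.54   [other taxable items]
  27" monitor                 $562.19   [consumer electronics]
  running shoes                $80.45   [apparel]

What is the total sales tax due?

$91.61

Pack of socks $17.30: apparel → 6.75% → $1.17
Mechanical keyboard $157.01: consumer electronics → 9.25% → $14.52
Wool sweater $114.70: apparel → 6.75% → $7.74
Jigsaw puzzle (1000 pc) $21.80: toys and games → 8.75% → $1.91
Scented candle $11.54: other taxable items → 3.5% → $0.40
27" monitor $562.19: consumer electronics → 9.25% + 1.5% surcharge = 10.75% → $60.44
Running shoes $80.45: apparel → 6.75% → $5.43
Total tax = $1.17 + $14.52 + $7.74 + $1.91 + $0.40 + $60.44 + $5.43 = $91.61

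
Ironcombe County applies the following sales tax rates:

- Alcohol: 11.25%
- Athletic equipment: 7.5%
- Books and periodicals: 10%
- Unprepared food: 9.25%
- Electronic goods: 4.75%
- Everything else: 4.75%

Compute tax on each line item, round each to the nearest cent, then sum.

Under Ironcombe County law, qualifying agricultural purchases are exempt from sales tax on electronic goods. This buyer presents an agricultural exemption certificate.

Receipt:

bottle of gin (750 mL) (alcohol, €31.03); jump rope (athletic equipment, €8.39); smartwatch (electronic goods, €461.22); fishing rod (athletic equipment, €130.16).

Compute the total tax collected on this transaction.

€13.88

Bottle of gin (750 mL) €31.03: alcohol → 11.25% → €3.49
Jump rope €8.39: athletic equipment → 7.5% → €0.63
Smartwatch €461.22: electronic goods, buyer-exempt → 0% → €0.00
Fishing rod €130.16: athletic equipment → 7.5% → €9.76
Total tax = €3.49 + €0.63 + €9.76 = €13.88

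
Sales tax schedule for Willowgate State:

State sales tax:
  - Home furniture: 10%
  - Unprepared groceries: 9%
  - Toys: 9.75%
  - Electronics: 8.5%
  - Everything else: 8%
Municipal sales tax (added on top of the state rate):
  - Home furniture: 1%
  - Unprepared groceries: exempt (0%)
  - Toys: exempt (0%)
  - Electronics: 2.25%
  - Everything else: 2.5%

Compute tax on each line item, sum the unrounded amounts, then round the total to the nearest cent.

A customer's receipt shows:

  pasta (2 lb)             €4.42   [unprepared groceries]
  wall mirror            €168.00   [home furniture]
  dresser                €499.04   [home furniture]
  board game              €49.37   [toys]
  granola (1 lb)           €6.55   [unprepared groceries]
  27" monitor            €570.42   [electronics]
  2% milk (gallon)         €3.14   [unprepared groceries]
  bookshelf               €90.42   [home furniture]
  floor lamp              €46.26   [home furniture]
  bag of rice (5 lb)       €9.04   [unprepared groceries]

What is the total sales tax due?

Pasta (2 lb) €4.42: unprepared groceries → 9% + 0% municipal = 9% → €0.3978
Wall mirror €168.00: home furniture → 10% + 1% municipal = 11% → €18.48
Dresser €499.04: home furniture → 10% + 1% municipal = 11% → €54.8944
Board game €49.37: toys → 9.75% + 0% municipal = 9.75% → €4.813575
Granola (1 lb) €6.55: unprepared groceries → 9% + 0% municipal = 9% → €0.5895
27" monitor €570.42: electronics → 8.5% + 2.25% municipal = 10.75% → €61.32015
2% milk (gallon) €3.14: unprepared groceries → 9% + 0% municipal = 9% → €0.2826
Bookshelf €90.42: home furniture → 10% + 1% municipal = 11% → €9.9462
Floor lamp €46.26: home furniture → 10% + 1% municipal = 11% → €5.0886
Bag of rice (5 lb) €9.04: unprepared groceries → 9% + 0% municipal = 9% → €0.8136
Unrounded tax sum = €156.626425 → €156.63

€156.63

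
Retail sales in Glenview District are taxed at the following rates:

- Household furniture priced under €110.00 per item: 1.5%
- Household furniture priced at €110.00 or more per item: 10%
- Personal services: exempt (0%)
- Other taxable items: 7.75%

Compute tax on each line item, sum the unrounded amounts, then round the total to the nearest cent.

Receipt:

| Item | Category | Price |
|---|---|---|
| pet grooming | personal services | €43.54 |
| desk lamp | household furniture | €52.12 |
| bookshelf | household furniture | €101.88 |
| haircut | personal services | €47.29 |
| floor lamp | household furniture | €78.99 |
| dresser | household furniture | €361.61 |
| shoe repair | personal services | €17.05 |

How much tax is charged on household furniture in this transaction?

Desk lamp €52.12: household furniture, under €110.00 → 1.5% → €0.7818
Bookshelf €101.88: household furniture, under €110.00 → 1.5% → €1.5282
Floor lamp €78.99: household furniture, under €110.00 → 1.5% → €1.18485
Dresser €361.61: household furniture, €110.00 or more → 10% → €36.161
Tax on household furniture: unrounded sum = €39.65585 → €39.66

€39.66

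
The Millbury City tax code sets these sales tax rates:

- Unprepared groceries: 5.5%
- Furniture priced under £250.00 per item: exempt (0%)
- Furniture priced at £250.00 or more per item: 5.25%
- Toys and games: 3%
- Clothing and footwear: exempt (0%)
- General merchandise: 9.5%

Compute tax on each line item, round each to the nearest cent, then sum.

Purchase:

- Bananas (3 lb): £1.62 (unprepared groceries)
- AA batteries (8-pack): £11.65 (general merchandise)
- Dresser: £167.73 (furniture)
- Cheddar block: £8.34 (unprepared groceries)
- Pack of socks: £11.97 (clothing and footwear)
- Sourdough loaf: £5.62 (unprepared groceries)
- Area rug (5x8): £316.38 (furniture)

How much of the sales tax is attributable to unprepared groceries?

Bananas (3 lb) £1.62: unprepared groceries → 5.5% → £0.09
Cheddar block £8.34: unprepared groceries → 5.5% → £0.46
Sourdough loaf £5.62: unprepared groceries → 5.5% → £0.31
Tax on unprepared groceries = £0.09 + £0.46 + £0.31 = £0.86

£0.86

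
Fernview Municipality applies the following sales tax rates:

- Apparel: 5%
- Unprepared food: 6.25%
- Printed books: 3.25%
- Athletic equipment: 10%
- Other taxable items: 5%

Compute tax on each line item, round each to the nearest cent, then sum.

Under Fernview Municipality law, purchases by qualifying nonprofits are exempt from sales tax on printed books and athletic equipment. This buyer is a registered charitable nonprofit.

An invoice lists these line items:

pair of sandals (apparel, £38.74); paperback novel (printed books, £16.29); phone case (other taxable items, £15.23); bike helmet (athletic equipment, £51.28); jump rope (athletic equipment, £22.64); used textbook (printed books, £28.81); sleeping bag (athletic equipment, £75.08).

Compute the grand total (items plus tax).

£250.77

Pair of sandals £38.74: apparel → 5% → £1.94
Paperback novel £16.29: printed books, buyer-exempt → 0% → £0.00
Phone case £15.23: other taxable items → 5% → £0.76
Bike helmet £51.28: athletic equipment, buyer-exempt → 0% → £0.00
Jump rope £22.64: athletic equipment, buyer-exempt → 0% → £0.00
Used textbook £28.81: printed books, buyer-exempt → 0% → £0.00
Sleeping bag £75.08: athletic equipment, buyer-exempt → 0% → £0.00
Subtotal = £248.07; tax = £2.70; total due = £250.77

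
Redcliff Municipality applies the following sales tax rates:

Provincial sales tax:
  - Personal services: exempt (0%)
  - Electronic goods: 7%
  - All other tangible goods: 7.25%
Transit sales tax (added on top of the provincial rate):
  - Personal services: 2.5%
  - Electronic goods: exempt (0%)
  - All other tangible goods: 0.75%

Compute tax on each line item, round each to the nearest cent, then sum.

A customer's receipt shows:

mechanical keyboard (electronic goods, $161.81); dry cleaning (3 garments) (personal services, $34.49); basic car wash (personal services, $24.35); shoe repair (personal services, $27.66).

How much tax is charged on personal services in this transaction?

Dry cleaning (3 garments) $34.49: personal services → 0% + 2.5% transit = 2.5% → $0.86
Basic car wash $24.35: personal services → 0% + 2.5% transit = 2.5% → $0.61
Shoe repair $27.66: personal services → 0% + 2.5% transit = 2.5% → $0.69
Tax on personal services = $0.86 + $0.61 + $0.69 = $2.16

$2.16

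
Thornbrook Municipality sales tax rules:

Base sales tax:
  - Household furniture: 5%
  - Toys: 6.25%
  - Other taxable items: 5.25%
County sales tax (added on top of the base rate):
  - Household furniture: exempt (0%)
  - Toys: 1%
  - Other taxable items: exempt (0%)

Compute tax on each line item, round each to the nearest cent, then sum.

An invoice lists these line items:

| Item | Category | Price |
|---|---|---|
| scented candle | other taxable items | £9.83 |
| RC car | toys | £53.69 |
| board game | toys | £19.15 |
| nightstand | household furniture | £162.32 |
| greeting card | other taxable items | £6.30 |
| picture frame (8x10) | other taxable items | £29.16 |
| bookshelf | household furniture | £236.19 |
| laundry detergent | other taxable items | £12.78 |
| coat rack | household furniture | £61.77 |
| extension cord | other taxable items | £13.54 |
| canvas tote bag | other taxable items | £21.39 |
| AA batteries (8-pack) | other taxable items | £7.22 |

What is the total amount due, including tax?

£666.90

Scented candle £9.83: other taxable items → 5.25% + 0% county = 5.25% → £0.52
RC car £53.69: toys → 6.25% + 1% county = 7.25% → £3.89
Board game £19.15: toys → 6.25% + 1% county = 7.25% → £1.39
Nightstand £162.32: household furniture → 5% + 0% county = 5% → £8.12
Greeting card £6.30: other taxable items → 5.25% + 0% county = 5.25% → £0.33
Picture frame (8x10) £29.16: other taxable items → 5.25% + 0% county = 5.25% → £1.53
Bookshelf £236.19: household furniture → 5% + 0% county = 5% → £11.81
Laundry detergent £12.78: other taxable items → 5.25% + 0% county = 5.25% → £0.67
Coat rack £61.77: household furniture → 5% + 0% county = 5% → £3.09
Extension cord £13.54: other taxable items → 5.25% + 0% county = 5.25% → £0.71
Canvas tote bag £21.39: other taxable items → 5.25% + 0% county = 5.25% → £1.12
AA batteries (8-pack) £7.22: other taxable items → 5.25% + 0% county = 5.25% → £0.38
Subtotal = £633.34; tax = £33.56; total due = £666.90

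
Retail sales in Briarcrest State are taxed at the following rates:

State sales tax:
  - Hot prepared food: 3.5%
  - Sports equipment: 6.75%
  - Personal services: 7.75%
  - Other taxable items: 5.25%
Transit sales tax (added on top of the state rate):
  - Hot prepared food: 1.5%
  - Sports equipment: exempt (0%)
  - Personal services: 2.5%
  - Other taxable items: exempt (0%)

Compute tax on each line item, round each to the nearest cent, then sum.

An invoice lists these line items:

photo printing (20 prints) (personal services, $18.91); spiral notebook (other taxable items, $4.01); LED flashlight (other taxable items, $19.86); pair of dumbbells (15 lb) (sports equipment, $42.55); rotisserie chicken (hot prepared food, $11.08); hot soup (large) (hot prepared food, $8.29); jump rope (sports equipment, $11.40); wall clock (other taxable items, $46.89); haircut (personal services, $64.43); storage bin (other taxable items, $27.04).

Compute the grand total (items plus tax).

Photo printing (20 prints) $18.91: personal services → 7.75% + 2.5% transit = 10.25% → $1.94
Spiral notebook $4.01: other taxable items → 5.25% + 0% transit = 5.25% → $0.21
LED flashlight $19.86: other taxable items → 5.25% + 0% transit = 5.25% → $1.04
Pair of dumbbells (15 lb) $42.55: sports equipment → 6.75% + 0% transit = 6.75% → $2.87
Rotisserie chicken $11.08: hot prepared food → 3.5% + 1.5% transit = 5% → $0.55
Hot soup (large) $8.29: hot prepared food → 3.5% + 1.5% transit = 5% → $0.41
Jump rope $11.40: sports equipment → 6.75% + 0% transit = 6.75% → $0.77
Wall clock $46.89: other taxable items → 5.25% + 0% transit = 5.25% → $2.46
Haircut $64.43: personal services → 7.75% + 2.5% transit = 10.25% → $6.60
Storage bin $27.04: other taxable items → 5.25% + 0% transit = 5.25% → $1.42
Subtotal = $254.46; tax = $18.27; total due = $272.73

$272.73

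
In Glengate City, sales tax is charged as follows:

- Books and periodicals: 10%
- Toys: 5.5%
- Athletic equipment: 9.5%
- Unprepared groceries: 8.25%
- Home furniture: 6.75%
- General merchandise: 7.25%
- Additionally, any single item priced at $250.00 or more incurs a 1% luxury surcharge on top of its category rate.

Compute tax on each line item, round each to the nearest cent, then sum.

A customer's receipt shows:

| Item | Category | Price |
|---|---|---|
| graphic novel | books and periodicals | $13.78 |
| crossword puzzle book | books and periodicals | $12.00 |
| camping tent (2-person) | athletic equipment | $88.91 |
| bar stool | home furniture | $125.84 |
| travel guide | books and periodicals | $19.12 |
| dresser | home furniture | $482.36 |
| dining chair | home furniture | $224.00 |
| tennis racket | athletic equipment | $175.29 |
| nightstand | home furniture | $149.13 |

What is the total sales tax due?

$100.65

Graphic novel $13.78: books and periodicals → 10% → $1.38
Crossword puzzle book $12.00: books and periodicals → 10% → $1.20
Camping tent (2-person) $88.91: athletic equipment → 9.5% → $8.45
Bar stool $125.84: home furniture → 6.75% → $8.49
Travel guide $19.12: books and periodicals → 10% → $1.91
Dresser $482.36: home furniture → 6.75% + 1% surcharge = 7.75% → $37.38
Dining chair $224.00: home furniture → 6.75% → $15.12
Tennis racket $175.29: athletic equipment → 9.5% → $16.65
Nightstand $149.13: home furniture → 6.75% → $10.07
Total tax = $1.38 + $1.20 + $8.45 + $8.49 + $1.91 + $37.38 + $15.12 + $16.65 + $10.07 = $100.65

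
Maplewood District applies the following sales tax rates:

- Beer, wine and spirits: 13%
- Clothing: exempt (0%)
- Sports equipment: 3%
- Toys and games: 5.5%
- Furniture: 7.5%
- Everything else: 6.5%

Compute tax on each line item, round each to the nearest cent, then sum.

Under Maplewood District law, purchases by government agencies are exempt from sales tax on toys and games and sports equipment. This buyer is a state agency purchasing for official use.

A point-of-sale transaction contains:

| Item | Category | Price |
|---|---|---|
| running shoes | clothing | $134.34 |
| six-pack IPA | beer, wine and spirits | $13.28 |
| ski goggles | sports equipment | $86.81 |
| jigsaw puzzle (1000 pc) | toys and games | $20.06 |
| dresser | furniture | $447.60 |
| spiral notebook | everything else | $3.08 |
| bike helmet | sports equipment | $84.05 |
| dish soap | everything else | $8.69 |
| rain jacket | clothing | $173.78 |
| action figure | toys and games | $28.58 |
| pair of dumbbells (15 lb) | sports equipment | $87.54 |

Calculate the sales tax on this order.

$36.06

Running shoes $134.34: clothing → 0% → $0.00
Six-pack IPA $13.28: beer, wine and spirits → 13% → $1.73
Ski goggles $86.81: sports equipment, buyer-exempt → 0% → $0.00
Jigsaw puzzle (1000 pc) $20.06: toys and games, buyer-exempt → 0% → $0.00
Dresser $447.60: furniture → 7.5% → $33.57
Spiral notebook $3.08: everything else → 6.5% → $0.20
Bike helmet $84.05: sports equipment, buyer-exempt → 0% → $0.00
Dish soap $8.69: everything else → 6.5% → $0.56
Rain jacket $173.78: clothing → 0% → $0.00
Action figure $28.58: toys and games, buyer-exempt → 0% → $0.00
Pair of dumbbells (15 lb) $87.54: sports equipment, buyer-exempt → 0% → $0.00
Total tax = $1.73 + $33.57 + $0.20 + $0.56 = $36.06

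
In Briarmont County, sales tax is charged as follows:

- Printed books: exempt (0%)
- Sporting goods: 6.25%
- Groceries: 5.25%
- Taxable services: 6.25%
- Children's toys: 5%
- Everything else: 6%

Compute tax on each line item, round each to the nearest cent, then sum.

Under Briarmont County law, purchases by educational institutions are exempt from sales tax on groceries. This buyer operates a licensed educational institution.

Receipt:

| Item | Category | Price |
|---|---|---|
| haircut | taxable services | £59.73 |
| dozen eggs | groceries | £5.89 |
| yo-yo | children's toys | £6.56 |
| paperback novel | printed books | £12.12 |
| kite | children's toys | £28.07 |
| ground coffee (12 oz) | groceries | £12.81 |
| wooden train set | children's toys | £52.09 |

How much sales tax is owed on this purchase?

Haircut £59.73: taxable services → 6.25% → £3.73
Dozen eggs £5.89: groceries, buyer-exempt → 0% → £0.00
Yo-yo £6.56: children's toys → 5% → £0.33
Paperback novel £12.12: printed books → 0% → £0.00
Kite £28.07: children's toys → 5% → £1.40
Ground coffee (12 oz) £12.81: groceries, buyer-exempt → 0% → £0.00
Wooden train set £52.09: children's toys → 5% → £2.60
Total tax = £3.73 + £0.33 + £1.40 + £2.60 = £8.06

£8.06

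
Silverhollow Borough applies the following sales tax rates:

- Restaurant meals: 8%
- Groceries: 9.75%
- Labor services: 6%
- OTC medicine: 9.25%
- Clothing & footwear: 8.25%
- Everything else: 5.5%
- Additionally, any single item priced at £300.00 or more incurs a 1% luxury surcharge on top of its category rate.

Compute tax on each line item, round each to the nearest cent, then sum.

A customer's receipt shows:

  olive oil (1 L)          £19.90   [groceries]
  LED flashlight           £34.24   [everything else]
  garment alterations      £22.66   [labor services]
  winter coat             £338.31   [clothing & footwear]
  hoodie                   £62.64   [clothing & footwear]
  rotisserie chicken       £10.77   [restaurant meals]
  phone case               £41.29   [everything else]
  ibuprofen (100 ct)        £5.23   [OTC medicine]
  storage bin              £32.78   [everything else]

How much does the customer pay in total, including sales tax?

£614.87

Olive oil (1 L) £19.90: groceries → 9.75% → £1.94
LED flashlight £34.24: everything else → 5.5% → £1.88
Garment alterations £22.66: labor services → 6% → £1.36
Winter coat £338.31: clothing & footwear → 8.25% + 1% surcharge = 9.25% → £31.29
Hoodie £62.64: clothing & footwear → 8.25% → £5.17
Rotisserie chicken £10.77: restaurant meals → 8% → £0.86
Phone case £41.29: everything else → 5.5% → £2.27
Ibuprofen (100 ct) £5.23: OTC medicine → 9.25% → £0.48
Storage bin £32.78: everything else → 5.5% → £1.80
Subtotal = £567.82; tax = £47.05; total due = £614.87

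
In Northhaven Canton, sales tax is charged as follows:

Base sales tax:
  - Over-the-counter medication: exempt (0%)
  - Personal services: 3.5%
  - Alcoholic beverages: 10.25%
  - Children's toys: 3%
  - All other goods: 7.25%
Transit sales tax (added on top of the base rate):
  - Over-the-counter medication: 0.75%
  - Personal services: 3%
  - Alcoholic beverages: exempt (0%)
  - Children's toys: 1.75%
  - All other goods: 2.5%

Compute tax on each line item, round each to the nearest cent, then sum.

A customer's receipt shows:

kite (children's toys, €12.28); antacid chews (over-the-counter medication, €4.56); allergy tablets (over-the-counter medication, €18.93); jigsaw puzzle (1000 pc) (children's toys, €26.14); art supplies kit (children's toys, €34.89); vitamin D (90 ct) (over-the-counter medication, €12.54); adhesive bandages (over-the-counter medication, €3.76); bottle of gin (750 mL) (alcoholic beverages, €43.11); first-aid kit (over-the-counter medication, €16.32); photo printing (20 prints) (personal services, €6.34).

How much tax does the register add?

Kite €12.28: children's toys → 3% + 1.75% transit = 4.75% → €0.58
Antacid chews €4.56: over-the-counter medication → 0% + 0.75% transit = 0.75% → €0.03
Allergy tablets €18.93: over-the-counter medication → 0% + 0.75% transit = 0.75% → €0.14
Jigsaw puzzle (1000 pc) €26.14: children's toys → 3% + 1.75% transit = 4.75% → €1.24
Art supplies kit €34.89: children's toys → 3% + 1.75% transit = 4.75% → €1.66
Vitamin D (90 ct) €12.54: over-the-counter medication → 0% + 0.75% transit = 0.75% → €0.09
Adhesive bandages €3.76: over-the-counter medication → 0% + 0.75% transit = 0.75% → €0.03
Bottle of gin (750 mL) €43.11: alcoholic beverages → 10.25% + 0% transit = 10.25% → €4.42
First-aid kit €16.32: over-the-counter medication → 0% + 0.75% transit = 0.75% → €0.12
Photo printing (20 prints) €6.34: personal services → 3.5% + 3% transit = 6.5% → €0.41
Total tax = €0.58 + €0.03 + €0.14 + €1.24 + €1.66 + €0.09 + €0.03 + €4.42 + €0.12 + €0.41 = €8.72

€8.72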